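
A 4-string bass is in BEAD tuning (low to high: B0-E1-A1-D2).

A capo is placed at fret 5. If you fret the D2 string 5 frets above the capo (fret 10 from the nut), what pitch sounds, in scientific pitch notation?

C3

The capo raises the open D2 by 5 semitones to G2; fretting 5 more gives D2 + 5 + 5 = D2 + 10 semitones = C3.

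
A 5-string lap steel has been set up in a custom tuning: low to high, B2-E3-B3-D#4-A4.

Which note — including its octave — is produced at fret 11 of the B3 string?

A#4

The open B3 string plus 11 semitones: B–C–C#–D–…–G#–A–A#.
The walk passes from B into C once, so the octave number goes from 3 to 4.
(Equivalently spelled Bb4.)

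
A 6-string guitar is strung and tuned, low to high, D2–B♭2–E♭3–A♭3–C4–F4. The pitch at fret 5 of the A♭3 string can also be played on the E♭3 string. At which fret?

A♭3 at fret 5 is A♭3 + 5 semitones = D♭4.
The open E♭3 string is 5 semitones below the open A♭3, so the same pitch on the E♭3 string lies at fret 5 + 5 = 10.

10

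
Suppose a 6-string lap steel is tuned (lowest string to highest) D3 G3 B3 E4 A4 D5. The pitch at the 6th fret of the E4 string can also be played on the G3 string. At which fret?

E4 at fret 6 is E4 + 6 semitones = Bb4.
The open G3 string is 9 semitones below the open E4, so the same pitch on the G3 string lies at fret 6 + 9 = 15.

15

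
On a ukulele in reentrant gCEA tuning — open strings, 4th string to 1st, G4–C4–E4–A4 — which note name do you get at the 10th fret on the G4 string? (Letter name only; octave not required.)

Each fret is one semitone, so G4 + 10 = F.

F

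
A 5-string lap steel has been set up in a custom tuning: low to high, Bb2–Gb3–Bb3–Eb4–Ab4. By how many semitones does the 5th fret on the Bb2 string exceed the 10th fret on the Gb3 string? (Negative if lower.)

Bb2 at fret 5 → Eb3 (MIDI 51); Gb3 at fret 10 → E4 (MIDI 64).
51 − 64 = -13, so the two pitches are 13 semitones apart.

-13 semitones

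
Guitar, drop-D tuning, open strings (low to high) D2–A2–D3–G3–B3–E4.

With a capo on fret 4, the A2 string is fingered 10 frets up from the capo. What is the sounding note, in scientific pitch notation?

The capo raises the open A2 by 4 semitones to C#3; fretting 10 more gives A2 + 4 + 10 = A2 + 14 semitones = B3.

B3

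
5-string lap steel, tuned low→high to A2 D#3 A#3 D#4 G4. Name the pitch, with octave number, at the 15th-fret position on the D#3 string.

Each fret is one semitone, so D#3 + 15 = F#4.
(Equivalently spelled Gb4.)

F#4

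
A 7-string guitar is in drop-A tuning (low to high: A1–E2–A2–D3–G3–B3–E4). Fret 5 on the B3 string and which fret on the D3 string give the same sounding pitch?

14

B3 at fret 5 is B3 + 5 semitones = E4.
The open D3 string is 9 semitones below the open B3, so the same pitch on the D3 string lies at fret 5 + 9 = 14.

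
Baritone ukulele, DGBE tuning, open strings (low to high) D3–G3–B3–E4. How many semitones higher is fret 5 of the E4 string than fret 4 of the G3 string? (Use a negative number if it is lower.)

E4 at fret 5 → A4 (MIDI 69); G3 at fret 4 → B3 (MIDI 59).
69 − 59 = 10, so the two pitches are 10 semitones apart.

10 semitones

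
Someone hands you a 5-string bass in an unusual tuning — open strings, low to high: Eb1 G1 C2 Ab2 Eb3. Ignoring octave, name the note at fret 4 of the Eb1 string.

Each fret is one semitone, so Eb1 + 4 = G.

G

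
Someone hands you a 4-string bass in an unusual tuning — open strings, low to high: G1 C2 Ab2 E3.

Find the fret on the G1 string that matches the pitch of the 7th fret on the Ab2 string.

20

Fret 7 on Ab2 is MIDI 44 + 7 = 51 (Eb3). On the G1 string (open MIDI 31), that pitch is 51 − 31 = fret 20.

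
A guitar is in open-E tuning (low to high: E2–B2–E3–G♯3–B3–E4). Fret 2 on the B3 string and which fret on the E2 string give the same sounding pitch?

B3 at fret 2 is B3 + 2 semitones = C♯4.
The open E2 string is 19 semitones below the open B3, so the same pitch on the E2 string lies at fret 2 + 19 = 21.

21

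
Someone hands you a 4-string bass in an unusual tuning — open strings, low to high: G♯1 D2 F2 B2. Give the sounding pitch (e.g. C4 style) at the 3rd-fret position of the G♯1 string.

The open G♯1 string plus 3 semitones: G#–A–A#–B.
No B→C boundary is crossed, so the octave stays at 1.

B1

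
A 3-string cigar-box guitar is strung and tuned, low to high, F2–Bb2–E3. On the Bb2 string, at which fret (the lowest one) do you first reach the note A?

From Bb2, count semitones up the chromatic scale until reaching A: Bb–B–C–Db–…–G–Ab–A — 11 steps.

11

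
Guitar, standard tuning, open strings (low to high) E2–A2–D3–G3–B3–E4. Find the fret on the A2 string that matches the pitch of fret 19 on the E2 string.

E2 at fret 19 is E2 + 19 semitones = B3.
The open A2 string is 5 semitones above the open E2, so the same pitch on the A2 string lies at fret 19 − 5 = 14.

14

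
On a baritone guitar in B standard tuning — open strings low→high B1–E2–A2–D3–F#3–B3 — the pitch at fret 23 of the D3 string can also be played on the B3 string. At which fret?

D3 at fret 23 is D3 + 23 semitones = C#5.
The open B3 string is 9 semitones above the open D3, so the same pitch on the B3 string lies at fret 23 − 9 = 14.

14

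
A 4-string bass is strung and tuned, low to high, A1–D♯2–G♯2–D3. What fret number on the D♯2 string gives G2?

4

G2 is 4 semitones above the open D♯2 (D#–E–F–F#–G), so it sits at fret 4.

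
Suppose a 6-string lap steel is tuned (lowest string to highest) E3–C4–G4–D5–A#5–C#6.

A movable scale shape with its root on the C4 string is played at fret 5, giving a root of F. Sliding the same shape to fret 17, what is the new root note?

Moving from fret 5 to fret 17 shifts the root by 12 semitones.
F up 12 semitones is F.

F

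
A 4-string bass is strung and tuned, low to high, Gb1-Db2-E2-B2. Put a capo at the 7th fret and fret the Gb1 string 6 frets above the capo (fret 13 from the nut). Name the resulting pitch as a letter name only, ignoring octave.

G

The capo raises the open Gb1 by 7 semitones to Db2; fretting 6 more gives Gb1 + 7 + 6 = Gb1 + 13 semitones, landing on G.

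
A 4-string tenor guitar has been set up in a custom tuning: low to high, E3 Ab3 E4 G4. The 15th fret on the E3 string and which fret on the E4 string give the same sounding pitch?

3

E3 at fret 15 is E3 + 15 semitones = G4.
The open E4 string is 12 semitones above the open E3, so the same pitch on the E4 string lies at fret 15 − 12 = 3.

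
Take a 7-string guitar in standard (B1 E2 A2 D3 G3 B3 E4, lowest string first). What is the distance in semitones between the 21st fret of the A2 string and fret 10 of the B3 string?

3 semitones

A2 at fret 21 → F#4 (MIDI 66); B3 at fret 10 → A4 (MIDI 69).
66 − 69 = -3, so the two pitches are 3 semitones apart, with A4 the higher.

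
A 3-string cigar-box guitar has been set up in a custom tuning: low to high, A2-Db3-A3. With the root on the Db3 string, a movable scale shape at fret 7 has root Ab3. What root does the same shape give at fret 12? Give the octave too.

Db4

Moving from fret 7 to fret 12 shifts the root by 5 semitones.
Ab3 up 5 semitones is Db4.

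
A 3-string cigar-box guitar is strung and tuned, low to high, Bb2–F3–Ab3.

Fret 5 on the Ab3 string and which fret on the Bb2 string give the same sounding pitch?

15

Ab3 at fret 5 is Ab3 + 5 semitones = Db4.
The open Bb2 string is 10 semitones below the open Ab3, so the same pitch on the Bb2 string lies at fret 5 + 10 = 15.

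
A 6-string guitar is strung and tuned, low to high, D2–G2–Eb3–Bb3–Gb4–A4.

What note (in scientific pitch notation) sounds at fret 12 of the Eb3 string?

Eb4

Eb3 is MIDI 51. Adding 12 gives 63, which is Eb4.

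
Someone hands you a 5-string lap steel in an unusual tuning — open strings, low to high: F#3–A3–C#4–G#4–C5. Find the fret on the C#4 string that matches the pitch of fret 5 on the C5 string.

Fret 5 on C5 is MIDI 72 + 5 = 77 (F5). On the C#4 string (open MIDI 61), that pitch is 77 − 61 = fret 16.

16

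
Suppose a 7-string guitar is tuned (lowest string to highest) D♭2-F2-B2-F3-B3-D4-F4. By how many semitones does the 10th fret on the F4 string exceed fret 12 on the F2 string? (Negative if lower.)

22 semitones

F4 at fret 10 → E♭5 (MIDI 75); F2 at fret 12 → F3 (MIDI 53).
75 − 53 = 22, so the two pitches are 22 semitones apart.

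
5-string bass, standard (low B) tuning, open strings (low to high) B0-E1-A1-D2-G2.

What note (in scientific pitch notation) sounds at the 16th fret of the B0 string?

The open B0 string plus 16 semitones: B–C–C#–D–…–C#–D–D#.
The walk passes from B into C 2 times, so the octave number goes from 0 to 2.
(Equivalently spelled E♭2.)

D♯2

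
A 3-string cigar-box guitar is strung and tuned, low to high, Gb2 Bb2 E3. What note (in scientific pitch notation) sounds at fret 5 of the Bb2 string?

Bb2 is MIDI 46. Adding 5 gives 51, which is Eb3.

Eb3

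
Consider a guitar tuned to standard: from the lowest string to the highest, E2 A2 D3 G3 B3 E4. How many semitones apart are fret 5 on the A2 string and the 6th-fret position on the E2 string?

4 semitones

A2 at fret 5 → D3 (MIDI 50); E2 at fret 6 → A#2 (MIDI 46).
50 − 46 = 4, so the two pitches are 4 semitones apart, with D3 the higher.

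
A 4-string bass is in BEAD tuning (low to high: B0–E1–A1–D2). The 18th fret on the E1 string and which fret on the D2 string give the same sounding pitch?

8

E1 at fret 18 is E1 + 18 semitones = A#2.
The open D2 string is 10 semitones above the open E1, so the same pitch on the D2 string lies at fret 18 − 10 = 8.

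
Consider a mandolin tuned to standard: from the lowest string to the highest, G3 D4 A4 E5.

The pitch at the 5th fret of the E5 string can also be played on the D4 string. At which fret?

E5 at fret 5 is E5 + 5 semitones = A5.
The open D4 string is 14 semitones below the open E5, so the same pitch on the D4 string lies at fret 5 + 14 = 19.

19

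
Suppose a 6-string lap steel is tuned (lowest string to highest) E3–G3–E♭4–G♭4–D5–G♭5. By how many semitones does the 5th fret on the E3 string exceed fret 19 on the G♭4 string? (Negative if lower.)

-28 semitones

E3 at fret 5 → A3 (MIDI 57); G♭4 at fret 19 → D♭6 (MIDI 85).
57 − 85 = -28, so the two pitches are 28 semitones apart.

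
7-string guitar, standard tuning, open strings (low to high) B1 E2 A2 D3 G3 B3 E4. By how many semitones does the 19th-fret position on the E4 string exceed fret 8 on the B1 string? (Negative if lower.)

40 semitones

E4 at fret 19 → B5 (MIDI 83); B1 at fret 8 → G2 (MIDI 43).
83 − 43 = 40, so the two pitches are 40 semitones apart.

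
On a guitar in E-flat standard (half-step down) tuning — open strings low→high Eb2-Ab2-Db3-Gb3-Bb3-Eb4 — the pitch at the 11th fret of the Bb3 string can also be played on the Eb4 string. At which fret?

Bb3 at fret 11 is Bb3 + 11 semitones = A4.
The open Eb4 string is 5 semitones above the open Bb3, so the same pitch on the Eb4 string lies at fret 11 − 5 = 6.

6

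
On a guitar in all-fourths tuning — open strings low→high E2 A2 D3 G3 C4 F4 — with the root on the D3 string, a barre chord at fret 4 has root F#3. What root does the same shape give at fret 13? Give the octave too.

D#4

Moving from fret 4 to fret 13 shifts the root by 9 semitones.
F#3 up 9 semitones is D#4.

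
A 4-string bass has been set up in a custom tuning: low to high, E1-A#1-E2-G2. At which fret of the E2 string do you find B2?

7

B2 is 7 semitones above the open E2 (E–F–F#–G–G#–A–A#–B), so it sits at fret 7.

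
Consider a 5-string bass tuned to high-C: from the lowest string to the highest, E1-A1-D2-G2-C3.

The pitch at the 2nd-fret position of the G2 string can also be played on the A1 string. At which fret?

G2 at fret 2 is G2 + 2 semitones = A2.
The open A1 string is 10 semitones below the open G2, so the same pitch on the A1 string lies at fret 2 + 10 = 12.

12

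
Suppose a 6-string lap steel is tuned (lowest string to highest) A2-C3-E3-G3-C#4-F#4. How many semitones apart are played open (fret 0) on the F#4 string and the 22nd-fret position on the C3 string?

4 semitones

F#4 at fret 0 → F#4 (MIDI 66); C3 at fret 22 → A#4 (MIDI 70).
66 − 70 = -4, so the two pitches are 4 semitones apart, with A#4 the higher.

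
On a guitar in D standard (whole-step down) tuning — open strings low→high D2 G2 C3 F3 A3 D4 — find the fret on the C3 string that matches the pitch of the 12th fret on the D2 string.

2

D2 at fret 12 is D2 + 12 semitones = D3.
The open C3 string is 10 semitones above the open D2, so the same pitch on the C3 string lies at fret 12 − 10 = 2.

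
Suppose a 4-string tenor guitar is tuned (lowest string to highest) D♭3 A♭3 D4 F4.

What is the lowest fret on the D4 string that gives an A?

7

From D4, count semitones up the chromatic scale until reaching A: D–Eb–E–F–Gb–G–Ab–A — 7 steps.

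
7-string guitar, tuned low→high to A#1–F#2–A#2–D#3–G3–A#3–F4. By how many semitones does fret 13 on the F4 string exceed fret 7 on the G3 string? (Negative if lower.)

16 semitones

F4 at fret 13 → F#5 (MIDI 78); G3 at fret 7 → D4 (MIDI 62).
78 − 62 = 16, so the two pitches are 16 semitones apart.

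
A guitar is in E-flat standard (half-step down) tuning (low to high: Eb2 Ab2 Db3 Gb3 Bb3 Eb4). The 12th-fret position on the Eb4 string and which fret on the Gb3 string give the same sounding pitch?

21

Fret 12 on Eb4 is MIDI 63 + 12 = 75 (Eb5). On the Gb3 string (open MIDI 54), that pitch is 75 − 54 = fret 21.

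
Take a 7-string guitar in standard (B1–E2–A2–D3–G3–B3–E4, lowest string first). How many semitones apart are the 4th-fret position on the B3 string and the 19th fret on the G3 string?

B3 at fret 4 → D#4 (MIDI 63); G3 at fret 19 → D5 (MIDI 74).
63 − 74 = -11, so the two pitches are 11 semitones apart, with D5 the higher.

11 semitones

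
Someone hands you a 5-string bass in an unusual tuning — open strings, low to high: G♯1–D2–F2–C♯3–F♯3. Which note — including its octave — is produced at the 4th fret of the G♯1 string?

C2

G♯1 is MIDI 32. Adding 4 gives 36, which is C2.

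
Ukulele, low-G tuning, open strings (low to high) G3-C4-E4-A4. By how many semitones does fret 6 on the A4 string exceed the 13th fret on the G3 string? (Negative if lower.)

A4 at fret 6 → D#5 (MIDI 75); G3 at fret 13 → G#4 (MIDI 68).
75 − 68 = 7, so the two pitches are 7 semitones apart.

7 semitones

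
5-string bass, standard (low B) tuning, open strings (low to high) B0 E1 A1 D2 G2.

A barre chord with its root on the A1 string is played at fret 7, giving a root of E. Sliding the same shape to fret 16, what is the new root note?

Moving from fret 7 to fret 16 shifts the root by 9 semitones.
E up 9 semitones is C#.

C#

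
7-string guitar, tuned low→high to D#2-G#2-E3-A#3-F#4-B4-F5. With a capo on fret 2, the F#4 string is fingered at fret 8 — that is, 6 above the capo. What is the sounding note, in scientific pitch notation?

D5

The capo raises the open F#4 by 2 semitones to G#4; fretting 6 more gives F#4 + 2 + 6 = F#4 + 8 semitones = D5.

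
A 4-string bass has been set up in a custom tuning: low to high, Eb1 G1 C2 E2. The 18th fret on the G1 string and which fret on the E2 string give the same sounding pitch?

9

Fret 18 on G1 is MIDI 31 + 18 = 49 (Db3). On the E2 string (open MIDI 40), that pitch is 49 − 40 = fret 9.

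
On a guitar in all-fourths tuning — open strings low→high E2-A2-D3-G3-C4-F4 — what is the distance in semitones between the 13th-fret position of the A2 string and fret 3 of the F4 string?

10 semitones

A2 at fret 13 → A♯3 (MIDI 58); F4 at fret 3 → G♯4 (MIDI 68).
58 − 68 = -10, so the two pitches are 10 semitones apart, with G♯4 the higher.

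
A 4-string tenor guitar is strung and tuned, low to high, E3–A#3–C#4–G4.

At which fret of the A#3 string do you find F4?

F4 is 7 semitones above the open A#3 (A#–B–C–C#–D–D#–E–F), so it sits at fret 7.

7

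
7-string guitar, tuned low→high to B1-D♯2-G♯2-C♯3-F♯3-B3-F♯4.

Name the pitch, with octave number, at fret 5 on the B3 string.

E4

B3 is MIDI 59. Adding 5 gives 64, which is E4.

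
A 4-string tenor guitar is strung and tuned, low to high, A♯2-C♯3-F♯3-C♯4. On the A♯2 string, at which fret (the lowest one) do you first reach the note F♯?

From A♯2, count semitones up the chromatic scale until reaching F♯: A#–B–C–C#–D–D#–E–F–F# — 8 steps.

8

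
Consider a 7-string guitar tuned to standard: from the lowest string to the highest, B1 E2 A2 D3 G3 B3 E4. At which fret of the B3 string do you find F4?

F4 is 6 semitones above the open B3 (B–C–C#–D–D#–E–F), so it sits at fret 6.

6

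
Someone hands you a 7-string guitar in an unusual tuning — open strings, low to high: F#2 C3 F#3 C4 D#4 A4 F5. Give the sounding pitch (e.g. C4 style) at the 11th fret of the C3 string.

B3

The open C3 string plus 11 semitones: C–C#–D–D#–…–A–A#–B.
No B→C boundary is crossed, so the octave stays at 3.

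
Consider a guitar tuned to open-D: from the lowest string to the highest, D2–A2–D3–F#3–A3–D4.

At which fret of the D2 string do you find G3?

G3 is 17 semitones above the open D2 (D–D#–E–F–…–F–F#–G), so it sits at fret 17.

17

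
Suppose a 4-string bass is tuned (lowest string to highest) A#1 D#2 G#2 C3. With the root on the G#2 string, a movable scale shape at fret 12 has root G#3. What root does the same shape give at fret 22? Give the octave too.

F#4

Moving from fret 12 to fret 22 shifts the root by 10 semitones.
G#3 up 10 semitones is F#4.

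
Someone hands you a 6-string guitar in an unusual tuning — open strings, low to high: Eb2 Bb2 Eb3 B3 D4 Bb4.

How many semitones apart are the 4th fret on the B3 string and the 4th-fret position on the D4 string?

B3 at fret 4 → Eb4 (MIDI 63); D4 at fret 4 → Gb4 (MIDI 66).
63 − 66 = -3, so the two pitches are 3 semitones apart, with Gb4 the higher.

3 semitones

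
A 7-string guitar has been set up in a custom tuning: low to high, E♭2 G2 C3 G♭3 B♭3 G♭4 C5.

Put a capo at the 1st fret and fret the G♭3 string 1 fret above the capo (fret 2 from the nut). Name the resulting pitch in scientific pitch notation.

The capo raises the open G♭3 by 1 semitone to G3; fretting 1 more gives G♭3 + 1 + 1 = G♭3 + 2 semitones = A♭3.

A♭3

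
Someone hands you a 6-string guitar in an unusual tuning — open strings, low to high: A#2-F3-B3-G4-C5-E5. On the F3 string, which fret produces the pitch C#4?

C#4 is 8 semitones above the open F3 (F–F#–G–G#–A–A#–B–C–C#), so it sits at fret 8.

8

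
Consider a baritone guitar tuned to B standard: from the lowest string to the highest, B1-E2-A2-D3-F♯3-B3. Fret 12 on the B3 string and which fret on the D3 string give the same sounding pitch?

21

B3 at fret 12 is B3 + 12 semitones = B4.
The open D3 string is 9 semitones below the open B3, so the same pitch on the D3 string lies at fret 12 + 9 = 21.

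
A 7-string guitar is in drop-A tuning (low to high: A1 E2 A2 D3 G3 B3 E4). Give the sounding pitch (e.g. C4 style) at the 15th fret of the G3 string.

Each fret is one semitone, so G3 + 15 = A#4.

A#4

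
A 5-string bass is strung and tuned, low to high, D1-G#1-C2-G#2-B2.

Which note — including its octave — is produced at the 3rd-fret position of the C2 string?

The open C2 string plus 3 semitones: C–C#–D–D#.
No B→C boundary is crossed, so the octave stays at 2.

D#2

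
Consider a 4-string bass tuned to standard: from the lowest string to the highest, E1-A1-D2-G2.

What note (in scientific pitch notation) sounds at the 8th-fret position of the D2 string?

A#2

Each fret is one semitone, so D2 + 8 = A#2.
(Equivalently spelled Bb2.)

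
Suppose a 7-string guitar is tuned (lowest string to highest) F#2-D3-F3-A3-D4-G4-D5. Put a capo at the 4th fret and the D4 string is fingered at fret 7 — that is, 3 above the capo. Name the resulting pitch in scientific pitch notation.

The capo raises the open D4 by 4 semitones to F#4; fretting 3 more gives D4 + 4 + 3 = D4 + 7 semitones = A4.

A4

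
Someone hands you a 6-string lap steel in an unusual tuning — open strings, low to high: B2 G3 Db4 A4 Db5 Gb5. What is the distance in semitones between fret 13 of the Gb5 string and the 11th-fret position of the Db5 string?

7 semitones

Gb5 at fret 13 → G6 (MIDI 91); Db5 at fret 11 → C6 (MIDI 84).
91 − 84 = 7, so the two pitches are 7 semitones apart, with G6 the higher.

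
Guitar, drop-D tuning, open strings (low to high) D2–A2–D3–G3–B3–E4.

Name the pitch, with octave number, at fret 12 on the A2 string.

A3

A2 is MIDI 45. Adding 12 gives 57, which is A3.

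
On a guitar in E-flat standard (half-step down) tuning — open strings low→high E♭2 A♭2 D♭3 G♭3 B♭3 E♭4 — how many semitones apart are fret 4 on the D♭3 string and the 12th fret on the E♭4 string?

D♭3 at fret 4 → F3 (MIDI 53); E♭4 at fret 12 → E♭5 (MIDI 75).
53 − 75 = -22, so the two pitches are 22 semitones apart, with E♭5 the higher.

22 semitones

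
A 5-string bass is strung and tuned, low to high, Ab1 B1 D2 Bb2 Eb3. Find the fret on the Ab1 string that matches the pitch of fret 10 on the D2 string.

16

Fret 10 on D2 is MIDI 38 + 10 = 48 (C3). On the Ab1 string (open MIDI 32), that pitch is 48 − 32 = fret 16.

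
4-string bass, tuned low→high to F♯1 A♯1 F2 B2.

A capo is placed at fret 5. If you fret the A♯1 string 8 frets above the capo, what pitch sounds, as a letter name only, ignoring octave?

B

The capo raises the open A♯1 by 5 semitones to D♯2; fretting 8 more gives A♯1 + 5 + 8 = A♯1 + 13 semitones, landing on B.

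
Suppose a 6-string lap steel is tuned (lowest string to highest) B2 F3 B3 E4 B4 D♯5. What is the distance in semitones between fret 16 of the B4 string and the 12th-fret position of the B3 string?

B4 at fret 16 → D♯6 (MIDI 87); B3 at fret 12 → B4 (MIDI 71).
87 − 71 = 16, so the two pitches are 16 semitones apart, with D♯6 the higher.

16 semitones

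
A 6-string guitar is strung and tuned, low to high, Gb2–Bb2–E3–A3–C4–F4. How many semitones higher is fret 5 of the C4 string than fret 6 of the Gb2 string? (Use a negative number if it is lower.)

C4 at fret 5 → F4 (MIDI 65); Gb2 at fret 6 → C3 (MIDI 48).
65 − 48 = 17, so the two pitches are 17 semitones apart.

17 semitones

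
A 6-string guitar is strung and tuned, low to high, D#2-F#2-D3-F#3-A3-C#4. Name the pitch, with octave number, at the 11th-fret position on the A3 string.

The open A3 string plus 11 semitones: A–A#–B–C–…–F#–G–G#.
The walk passes from B into C once, so the octave number goes from 3 to 4.
(Equivalently spelled Ab4.)

G#4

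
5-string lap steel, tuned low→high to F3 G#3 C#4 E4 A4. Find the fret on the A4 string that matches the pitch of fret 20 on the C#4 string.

12

C#4 at fret 20 is C#4 + 20 semitones = A5.
The open A4 string is 8 semitones above the open C#4, so the same pitch on the A4 string lies at fret 20 − 8 = 12.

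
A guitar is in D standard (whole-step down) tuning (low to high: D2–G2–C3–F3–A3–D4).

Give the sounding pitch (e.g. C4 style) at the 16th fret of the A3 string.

C♯5

Each fret is one semitone, so A3 + 16 = C♯5.
(Equivalently spelled D♭5.)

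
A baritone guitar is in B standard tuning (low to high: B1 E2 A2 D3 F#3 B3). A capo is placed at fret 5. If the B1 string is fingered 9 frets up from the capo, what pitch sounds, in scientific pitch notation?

The capo raises the open B1 by 5 semitones to E2; fretting 9 more gives B1 + 5 + 9 = B1 + 14 semitones = C#3.
(Also written Db.)

C#3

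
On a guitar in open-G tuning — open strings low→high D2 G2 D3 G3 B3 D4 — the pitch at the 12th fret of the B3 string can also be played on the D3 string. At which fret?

21

B3 at fret 12 is B3 + 12 semitones = B4.
The open D3 string is 9 semitones below the open B3, so the same pitch on the D3 string lies at fret 12 + 9 = 21.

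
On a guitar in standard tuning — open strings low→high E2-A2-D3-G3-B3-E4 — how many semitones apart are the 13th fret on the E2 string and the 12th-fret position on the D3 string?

9 semitones

E2 at fret 13 → F3 (MIDI 53); D3 at fret 12 → D4 (MIDI 62).
53 − 62 = -9, so the two pitches are 9 semitones apart, with D4 the higher.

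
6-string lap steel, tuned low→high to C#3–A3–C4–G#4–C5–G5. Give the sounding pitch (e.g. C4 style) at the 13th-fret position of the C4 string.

C#5

The open C4 string plus 13 semitones: C–C#–D–D#–…–B–C–C#.
The walk passes from B into C once, so the octave number goes from 4 to 5.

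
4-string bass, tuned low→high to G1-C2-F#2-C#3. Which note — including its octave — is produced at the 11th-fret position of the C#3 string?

C4

C#3 is MIDI 49. Adding 11 gives 60, which is C4.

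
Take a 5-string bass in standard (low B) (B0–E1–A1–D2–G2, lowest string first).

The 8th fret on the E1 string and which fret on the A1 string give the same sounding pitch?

3

E1 at fret 8 is E1 + 8 semitones = C2.
The open A1 string is 5 semitones above the open E1, so the same pitch on the A1 string lies at fret 8 − 5 = 3.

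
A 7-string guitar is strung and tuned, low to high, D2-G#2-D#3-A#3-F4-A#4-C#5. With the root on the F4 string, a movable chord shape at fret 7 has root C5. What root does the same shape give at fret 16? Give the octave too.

A5

Moving from fret 7 to fret 16 shifts the root by 9 semitones.
C5 up 9 semitones is A5.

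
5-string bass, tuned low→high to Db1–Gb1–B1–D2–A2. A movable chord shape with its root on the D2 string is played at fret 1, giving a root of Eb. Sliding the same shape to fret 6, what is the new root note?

Moving from fret 1 to fret 6 shifts the root by 5 semitones.
Eb up 5 semitones is Ab.

Ab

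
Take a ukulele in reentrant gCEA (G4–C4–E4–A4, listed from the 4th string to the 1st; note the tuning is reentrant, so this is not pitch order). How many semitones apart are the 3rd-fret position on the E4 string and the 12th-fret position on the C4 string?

E4 at fret 3 → G4 (MIDI 67); C4 at fret 12 → C5 (MIDI 72).
67 − 72 = -5, so the two pitches are 5 semitones apart, with C5 the higher.

5 semitones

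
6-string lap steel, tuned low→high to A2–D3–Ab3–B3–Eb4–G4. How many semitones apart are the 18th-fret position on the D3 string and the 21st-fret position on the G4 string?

20 semitones

D3 at fret 18 → Ab4 (MIDI 68); G4 at fret 21 → E6 (MIDI 88).
68 − 88 = -20, so the two pitches are 20 semitones apart, with E6 the higher.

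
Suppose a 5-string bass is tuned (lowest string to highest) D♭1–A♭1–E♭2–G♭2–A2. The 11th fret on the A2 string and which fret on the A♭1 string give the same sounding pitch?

24

A2 at fret 11 is A2 + 11 semitones = A♭3.
The open A♭1 string is 13 semitones below the open A2, so the same pitch on the A♭1 string lies at fret 11 + 13 = 24.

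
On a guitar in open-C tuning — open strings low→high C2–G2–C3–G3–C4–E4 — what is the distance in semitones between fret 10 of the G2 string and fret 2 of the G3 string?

4 semitones

G2 at fret 10 → F3 (MIDI 53); G3 at fret 2 → A3 (MIDI 57).
53 − 57 = -4, so the two pitches are 4 semitones apart, with A3 the higher.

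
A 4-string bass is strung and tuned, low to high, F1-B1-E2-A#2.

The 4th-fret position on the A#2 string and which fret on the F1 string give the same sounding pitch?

A#2 at fret 4 is A#2 + 4 semitones = D3.
The open F1 string is 17 semitones below the open A#2, so the same pitch on the F1 string lies at fret 4 + 17 = 21.

21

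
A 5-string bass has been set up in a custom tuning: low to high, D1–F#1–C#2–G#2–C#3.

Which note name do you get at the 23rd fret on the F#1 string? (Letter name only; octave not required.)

F#1 is MIDI 30. Adding 23 gives 53; 53 mod 12 = 5, i.e. F.

F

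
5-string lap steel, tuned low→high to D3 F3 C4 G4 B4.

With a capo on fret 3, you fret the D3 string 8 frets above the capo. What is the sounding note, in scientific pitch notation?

Db4

The capo raises the open D3 by 3 semitones to F3; fretting 8 more gives D3 + 3 + 8 = D3 + 11 semitones = Db4.
(Also written C#.)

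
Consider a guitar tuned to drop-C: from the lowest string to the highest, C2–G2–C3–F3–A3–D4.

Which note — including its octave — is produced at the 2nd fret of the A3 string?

Each fret is one semitone, so A3 + 2 = B3.

B3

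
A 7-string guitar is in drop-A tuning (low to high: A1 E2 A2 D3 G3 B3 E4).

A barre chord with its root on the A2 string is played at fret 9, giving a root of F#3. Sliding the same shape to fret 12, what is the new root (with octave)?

Moving from fret 9 to fret 12 shifts the root by 3 semitones.
F#3 up 3 semitones is A3.

A3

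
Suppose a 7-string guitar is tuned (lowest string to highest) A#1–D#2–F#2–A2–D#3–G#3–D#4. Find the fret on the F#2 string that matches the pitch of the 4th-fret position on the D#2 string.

D#2 at fret 4 is D#2 + 4 semitones = G2.
The open F#2 string is 3 semitones above the open D#2, so the same pitch on the F#2 string lies at fret 4 − 3 = 1.

1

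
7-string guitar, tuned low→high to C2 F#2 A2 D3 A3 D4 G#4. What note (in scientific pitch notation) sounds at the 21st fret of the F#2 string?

The open F#2 string plus 21 semitones: F#–G–G#–A–…–C#–D–D#.
The walk passes from B into C 2 times, so the octave number goes from 2 to 4.

D#4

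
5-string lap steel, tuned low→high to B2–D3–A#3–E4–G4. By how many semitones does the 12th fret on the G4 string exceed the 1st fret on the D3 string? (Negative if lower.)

28 semitones

G4 at fret 12 → G5 (MIDI 79); D3 at fret 1 → D#3 (MIDI 51).
79 − 51 = 28, so the two pitches are 28 semitones apart.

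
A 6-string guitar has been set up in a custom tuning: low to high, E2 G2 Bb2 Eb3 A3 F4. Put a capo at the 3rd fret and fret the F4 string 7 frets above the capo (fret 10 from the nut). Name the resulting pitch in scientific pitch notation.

The capo raises the open F4 by 3 semitones to Ab4; fretting 7 more gives F4 + 3 + 7 = F4 + 10 semitones = Eb5.
(Also written D#.)

Eb5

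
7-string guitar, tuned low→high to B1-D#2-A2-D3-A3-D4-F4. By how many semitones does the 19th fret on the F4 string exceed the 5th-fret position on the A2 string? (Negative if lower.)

F4 at fret 19 → C6 (MIDI 84); A2 at fret 5 → D3 (MIDI 50).
84 − 50 = 34, so the two pitches are 34 semitones apart.

34 semitones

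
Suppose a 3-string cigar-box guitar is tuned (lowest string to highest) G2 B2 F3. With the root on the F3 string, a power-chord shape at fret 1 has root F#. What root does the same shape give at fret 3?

Moving from fret 1 to fret 3 shifts the root by 2 semitones.
F# up 2 semitones is G#.

G#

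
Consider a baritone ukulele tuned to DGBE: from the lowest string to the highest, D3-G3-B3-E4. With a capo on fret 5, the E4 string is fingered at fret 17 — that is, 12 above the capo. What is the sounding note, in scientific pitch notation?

A5

The capo raises the open E4 by 5 semitones to A4; fretting 12 more gives E4 + 5 + 12 = E4 + 17 semitones = A5.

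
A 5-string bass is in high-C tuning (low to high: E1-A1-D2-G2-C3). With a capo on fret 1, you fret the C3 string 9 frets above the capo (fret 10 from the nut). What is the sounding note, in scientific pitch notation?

A#3

The capo raises the open C3 by 1 semitone to C#3; fretting 9 more gives C3 + 1 + 9 = C3 + 10 semitones = A#3.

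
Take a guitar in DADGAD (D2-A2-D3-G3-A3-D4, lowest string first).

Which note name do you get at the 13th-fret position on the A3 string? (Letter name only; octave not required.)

A3 is MIDI 57. Adding 13 gives 70; 70 mod 12 = 10, i.e. A#.
(Equivalently spelled Bb.)

A#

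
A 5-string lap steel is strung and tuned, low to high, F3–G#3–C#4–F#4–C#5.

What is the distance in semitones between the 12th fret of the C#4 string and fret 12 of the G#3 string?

C#4 at fret 12 → C#5 (MIDI 73); G#3 at fret 12 → G#4 (MIDI 68).
73 − 68 = 5, so the two pitches are 5 semitones apart, with C#5 the higher.

5 semitones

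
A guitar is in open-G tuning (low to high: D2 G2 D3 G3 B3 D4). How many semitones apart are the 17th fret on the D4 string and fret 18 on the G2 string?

D4 at fret 17 → G5 (MIDI 79); G2 at fret 18 → C#4 (MIDI 61).
79 − 61 = 18, so the two pitches are 18 semitones apart, with G5 the higher.

18 semitones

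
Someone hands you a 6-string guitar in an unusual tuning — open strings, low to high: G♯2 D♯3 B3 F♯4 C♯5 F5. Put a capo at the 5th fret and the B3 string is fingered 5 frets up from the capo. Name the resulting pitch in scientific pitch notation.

A4

The capo raises the open B3 by 5 semitones to E4; fretting 5 more gives B3 + 5 + 5 = B3 + 10 semitones = A4.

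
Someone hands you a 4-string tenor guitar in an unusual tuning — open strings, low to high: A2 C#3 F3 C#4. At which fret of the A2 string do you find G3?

G3 is 10 semitones above the open A2 (A–A#–B–C–…–F–F#–G), so it sits at fret 10.

10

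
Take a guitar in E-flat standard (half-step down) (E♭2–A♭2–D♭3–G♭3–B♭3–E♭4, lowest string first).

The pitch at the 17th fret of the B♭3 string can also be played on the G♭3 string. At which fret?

Fret 17 on B♭3 is MIDI 58 + 17 = 75 (E♭5). On the G♭3 string (open MIDI 54), that pitch is 75 − 54 = fret 21.

21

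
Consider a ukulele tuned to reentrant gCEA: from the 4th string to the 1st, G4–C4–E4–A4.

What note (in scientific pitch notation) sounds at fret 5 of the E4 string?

A4

E4 is MIDI 64. Adding 5 gives 69, which is A4.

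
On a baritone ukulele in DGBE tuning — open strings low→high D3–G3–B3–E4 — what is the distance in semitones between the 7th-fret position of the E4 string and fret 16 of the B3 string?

4 semitones

E4 at fret 7 → B4 (MIDI 71); B3 at fret 16 → D♯5 (MIDI 75).
71 − 75 = -4, so the two pitches are 4 semitones apart, with D♯5 the higher.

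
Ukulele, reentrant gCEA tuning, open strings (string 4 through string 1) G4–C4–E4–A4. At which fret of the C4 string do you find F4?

F4 is 5 semitones above the open C4 (C–C#–D–D#–E–F), so it sits at fret 5.

5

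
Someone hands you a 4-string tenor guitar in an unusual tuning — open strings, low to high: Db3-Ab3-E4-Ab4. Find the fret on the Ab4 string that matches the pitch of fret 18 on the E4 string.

14

E4 at fret 18 is E4 + 18 semitones = Bb5.
The open Ab4 string is 4 semitones above the open E4, so the same pitch on the Ab4 string lies at fret 18 − 4 = 14.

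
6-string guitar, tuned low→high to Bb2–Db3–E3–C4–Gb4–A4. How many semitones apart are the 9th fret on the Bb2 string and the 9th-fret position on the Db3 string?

Bb2 at fret 9 → G3 (MIDI 55); Db3 at fret 9 → Bb3 (MIDI 58).
55 − 58 = -3, so the two pitches are 3 semitones apart, with Bb3 the higher.

3 semitones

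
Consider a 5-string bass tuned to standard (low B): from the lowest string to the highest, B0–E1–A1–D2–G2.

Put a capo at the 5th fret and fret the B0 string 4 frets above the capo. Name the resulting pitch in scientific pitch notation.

The capo raises the open B0 by 5 semitones to E1; fretting 4 more gives B0 + 5 + 4 = B0 + 9 semitones = G♯1.
(Also written A♭.)

G♯1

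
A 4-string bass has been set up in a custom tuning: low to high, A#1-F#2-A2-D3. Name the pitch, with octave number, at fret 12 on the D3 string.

Each fret is one semitone, so D3 + 12 = D4.

D4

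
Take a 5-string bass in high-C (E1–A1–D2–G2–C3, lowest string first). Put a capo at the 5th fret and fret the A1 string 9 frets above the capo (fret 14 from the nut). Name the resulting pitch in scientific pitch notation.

B2

The capo raises the open A1 by 5 semitones to D2; fretting 9 more gives A1 + 5 + 9 = A1 + 14 semitones = B2.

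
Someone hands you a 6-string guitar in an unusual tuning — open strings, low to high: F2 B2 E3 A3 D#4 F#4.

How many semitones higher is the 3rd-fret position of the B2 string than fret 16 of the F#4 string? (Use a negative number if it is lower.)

-32 semitones

B2 at fret 3 → D3 (MIDI 50); F#4 at fret 16 → A#5 (MIDI 82).
50 − 82 = -32, so the two pitches are 32 semitones apart.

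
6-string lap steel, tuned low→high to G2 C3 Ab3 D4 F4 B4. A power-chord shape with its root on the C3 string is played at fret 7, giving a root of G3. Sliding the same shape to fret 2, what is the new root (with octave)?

Moving from fret 7 to fret 2 shifts the root by -5 semitones.
G3 down 5 semitones is D3.

D3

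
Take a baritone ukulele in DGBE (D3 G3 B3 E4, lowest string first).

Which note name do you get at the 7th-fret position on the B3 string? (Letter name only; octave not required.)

F#

B3 is MIDI 59. Adding 7 gives 66; 66 mod 12 = 6, i.e. F#.
(Equivalently spelled Gb.)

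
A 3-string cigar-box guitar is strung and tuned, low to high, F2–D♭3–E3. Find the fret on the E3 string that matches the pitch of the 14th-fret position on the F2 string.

Fret 14 on F2 is MIDI 41 + 14 = 55 (G3). On the E3 string (open MIDI 52), that pitch is 55 − 52 = fret 3.

3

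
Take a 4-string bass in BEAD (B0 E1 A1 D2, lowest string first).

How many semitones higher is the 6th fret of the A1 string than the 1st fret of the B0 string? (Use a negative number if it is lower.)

A1 at fret 6 → D♯2 (MIDI 39); B0 at fret 1 → C1 (MIDI 24).
39 − 24 = 15, so the two pitches are 15 semitones apart.

15 semitones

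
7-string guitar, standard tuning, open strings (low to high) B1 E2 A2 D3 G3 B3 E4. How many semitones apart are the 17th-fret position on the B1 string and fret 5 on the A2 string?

2 semitones

B1 at fret 17 → E3 (MIDI 52); A2 at fret 5 → D3 (MIDI 50).
52 − 50 = 2, so the two pitches are 2 semitones apart, with E3 the higher.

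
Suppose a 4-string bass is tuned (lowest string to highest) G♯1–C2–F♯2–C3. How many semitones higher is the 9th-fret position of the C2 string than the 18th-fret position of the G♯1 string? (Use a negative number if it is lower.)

-5 semitones

C2 at fret 9 → A2 (MIDI 45); G♯1 at fret 18 → D3 (MIDI 50).
45 − 50 = -5, so the two pitches are 5 semitones apart.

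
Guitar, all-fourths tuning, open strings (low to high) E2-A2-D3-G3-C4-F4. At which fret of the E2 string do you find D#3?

11

D#3 is 11 semitones above the open E2 (E–F–F#–G–…–C#–D–D#), so it sits at fret 11.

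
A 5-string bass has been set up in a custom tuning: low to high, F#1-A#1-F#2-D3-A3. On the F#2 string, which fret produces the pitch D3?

D3 is 8 semitones above the open F#2 (F#–G–G#–A–A#–B–C–C#–D), so it sits at fret 8.

8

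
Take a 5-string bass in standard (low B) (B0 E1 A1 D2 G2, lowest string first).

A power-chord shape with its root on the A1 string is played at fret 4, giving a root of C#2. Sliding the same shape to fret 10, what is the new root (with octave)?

G2

Moving from fret 4 to fret 10 shifts the root by 6 semitones.
C#2 up 6 semitones is G2.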